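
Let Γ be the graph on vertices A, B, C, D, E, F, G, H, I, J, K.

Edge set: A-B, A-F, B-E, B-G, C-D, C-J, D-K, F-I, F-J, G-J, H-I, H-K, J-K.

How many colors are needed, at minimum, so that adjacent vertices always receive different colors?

3

The cycle A-B-G-J-F-A has odd length 5, so it cannot be 2-colored; at least 3 colors are needed.
3 colors suffice: color 1 → {B, D, I, J}; color 2 → {C, E, F, G, K}; color 3 → {A, H}. Every edge joins two different colors.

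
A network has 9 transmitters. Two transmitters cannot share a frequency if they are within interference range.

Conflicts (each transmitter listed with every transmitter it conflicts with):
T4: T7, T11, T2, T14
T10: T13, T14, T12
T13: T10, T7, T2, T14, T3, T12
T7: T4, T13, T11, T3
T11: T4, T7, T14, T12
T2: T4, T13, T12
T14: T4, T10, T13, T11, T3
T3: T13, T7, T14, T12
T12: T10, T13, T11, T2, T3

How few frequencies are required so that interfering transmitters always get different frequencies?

3

T4, T11, T14 are mutually in conflict, so at least 3 frequencies are needed.
3 frequencies suffice: frequency 1 → {T4, T13}; frequency 2 → {T7, T14, T12}; frequency 3 → {T10, T11, T2, T3}. No two conflicting transmitters share a frequency.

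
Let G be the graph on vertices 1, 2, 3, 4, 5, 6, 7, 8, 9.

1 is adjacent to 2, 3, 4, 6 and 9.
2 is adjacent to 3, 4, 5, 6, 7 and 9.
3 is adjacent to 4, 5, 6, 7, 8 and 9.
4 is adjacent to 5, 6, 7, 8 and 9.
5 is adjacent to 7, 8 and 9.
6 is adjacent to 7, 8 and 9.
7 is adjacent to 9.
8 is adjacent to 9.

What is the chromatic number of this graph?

1, 2, 3, 4, 6, 9 form a clique, so at least 6 colors are needed.
One proper 6-coloring: 1=f, 2=d, 3=b, 4=c, 5=e, 6=e, 7=f, 8=d, 9=a. Every edge joins two different colors.

6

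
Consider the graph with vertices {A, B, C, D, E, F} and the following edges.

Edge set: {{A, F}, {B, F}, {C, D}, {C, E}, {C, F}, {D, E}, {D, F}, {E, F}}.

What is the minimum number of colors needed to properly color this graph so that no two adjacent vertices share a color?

C, D, E, F form a clique, so at least 4 colors are needed.
One proper 4-coloring: A=blue, B=blue, C=blue, D=green, E=yellow, F=red. Every edge joins two different colors.

4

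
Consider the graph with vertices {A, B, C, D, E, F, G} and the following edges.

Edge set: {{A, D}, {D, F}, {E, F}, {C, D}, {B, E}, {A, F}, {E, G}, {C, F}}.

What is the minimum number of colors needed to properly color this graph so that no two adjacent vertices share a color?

A, D, F form a triangle, so at least 3 colors are needed.
3 colors suffice: color red → {B, F, G}; color blue → {D, E}; color green → {A, C}. Every edge joins two different colors.

3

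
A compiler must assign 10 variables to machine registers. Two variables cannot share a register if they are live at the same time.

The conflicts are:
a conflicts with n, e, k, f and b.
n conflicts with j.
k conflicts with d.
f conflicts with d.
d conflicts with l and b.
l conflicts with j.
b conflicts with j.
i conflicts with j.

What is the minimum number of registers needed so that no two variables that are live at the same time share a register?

2

i and j conflict, so at least 2 registers are needed.
Using 2 registers: a=1, n=2, e=2, k=2, f=2, d=1, l=2, b=2, i=2, j=1. Each listed conflict is separated.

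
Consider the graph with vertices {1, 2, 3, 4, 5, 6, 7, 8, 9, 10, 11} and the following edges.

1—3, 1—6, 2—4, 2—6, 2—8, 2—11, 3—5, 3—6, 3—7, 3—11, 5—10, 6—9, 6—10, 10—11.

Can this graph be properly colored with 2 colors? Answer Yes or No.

1, 3, 6 are pairwise adjacent, so at least 3 colors are needed.
So 2 colors are not enough.

No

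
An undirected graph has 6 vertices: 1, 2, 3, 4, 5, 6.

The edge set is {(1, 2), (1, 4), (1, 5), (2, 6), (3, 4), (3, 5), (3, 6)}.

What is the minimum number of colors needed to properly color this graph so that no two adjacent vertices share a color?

3

The cycle 1-4-3-6-2-1 has odd length 5, so it cannot be 2-colored; at least 3 colors are needed.
One proper 3-coloring: 1=a, 2=b, 3=a, 4=b, 5=b, 6=c. Each edge has distinct colors on its endpoints.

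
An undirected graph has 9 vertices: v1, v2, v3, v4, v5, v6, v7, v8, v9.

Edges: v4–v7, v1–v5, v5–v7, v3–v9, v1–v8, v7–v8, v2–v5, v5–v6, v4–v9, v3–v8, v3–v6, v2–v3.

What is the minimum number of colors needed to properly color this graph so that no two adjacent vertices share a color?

The cycle v8-v7-v4-v9-v3-v8 has odd length 5, so it cannot be 2-colored; at least 3 colors are needed.
3 colors suffice: color 1 → {v3, v4, v5}; color 2 → {v2, v6, v8, v9}; color 3 → {v1, v7}. Every edge joins two different colors.

3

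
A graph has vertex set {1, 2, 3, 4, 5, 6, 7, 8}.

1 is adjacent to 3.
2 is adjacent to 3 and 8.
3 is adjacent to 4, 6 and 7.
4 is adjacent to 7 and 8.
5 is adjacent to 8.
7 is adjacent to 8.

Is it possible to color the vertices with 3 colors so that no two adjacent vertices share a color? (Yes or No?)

The chromatic number is 3. 4, 7, 8 are mutually adjacent, so at least 3 colors are needed.
One proper 3-coloring: 1=blue, 2=blue, 3=red, 4=blue, 5=blue, 6=blue, 7=green, 8=red.
That is already a proper 3-coloring.

Yes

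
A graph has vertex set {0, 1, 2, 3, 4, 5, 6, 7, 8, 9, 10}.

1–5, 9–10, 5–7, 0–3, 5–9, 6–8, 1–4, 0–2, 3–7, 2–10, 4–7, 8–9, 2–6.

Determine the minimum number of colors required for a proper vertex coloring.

The cycle 10-2-6-8-9-10 has odd length 5, so it cannot be 2-colored; at least 3 colors are needed.
3 colors suffice: 0=b, 1=b, 2=a, 3=a, 4=a, 5=a, 6=b, 7=b, 8=a, 9=b, 10=c. Each edge has distinct colors on its endpoints.

3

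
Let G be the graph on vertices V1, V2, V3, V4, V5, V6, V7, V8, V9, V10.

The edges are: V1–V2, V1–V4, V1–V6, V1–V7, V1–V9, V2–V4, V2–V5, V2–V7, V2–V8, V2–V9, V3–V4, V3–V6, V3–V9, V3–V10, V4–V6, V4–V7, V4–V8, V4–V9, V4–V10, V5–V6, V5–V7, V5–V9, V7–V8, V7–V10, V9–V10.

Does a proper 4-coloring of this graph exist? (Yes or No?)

The chromatic number is 4. V1, V2, V4, V9 form a clique, so at least 4 colors are needed.
4 colors suffice: V1=Y, V2=G, V3=G, V4=R, V5=R, V6=B, V7=B, V8=Y, V9=B, V10=Y.
That is already a proper 4-coloring.

Yes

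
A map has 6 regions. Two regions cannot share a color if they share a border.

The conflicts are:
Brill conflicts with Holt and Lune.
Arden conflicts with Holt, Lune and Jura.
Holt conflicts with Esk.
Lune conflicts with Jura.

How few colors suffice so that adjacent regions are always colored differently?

3

Arden, Lune, Jura are mutually in conflict, so at least 3 colors are needed.
A valid assignment using 3 colors: Brill=1, Arden=1, Holt=2, Lune=2, Jura=3, Esk=1. Every pair that conflicts lands in different colors.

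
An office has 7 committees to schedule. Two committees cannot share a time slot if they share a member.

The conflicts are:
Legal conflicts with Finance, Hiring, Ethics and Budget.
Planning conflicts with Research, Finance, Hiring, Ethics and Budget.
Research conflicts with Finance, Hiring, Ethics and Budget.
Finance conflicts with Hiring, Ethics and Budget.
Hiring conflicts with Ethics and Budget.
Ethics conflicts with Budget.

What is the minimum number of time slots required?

6

Planning, Research, Finance, Hiring, Ethics, Budget all conflict with each other, so at least 6 time slots are needed.
Using 6 time slots: Legal=5, Planning=6, Research=5, Finance=3, Hiring=4, Ethics=2, Budget=1. Every pair that conflicts lands in different time slots.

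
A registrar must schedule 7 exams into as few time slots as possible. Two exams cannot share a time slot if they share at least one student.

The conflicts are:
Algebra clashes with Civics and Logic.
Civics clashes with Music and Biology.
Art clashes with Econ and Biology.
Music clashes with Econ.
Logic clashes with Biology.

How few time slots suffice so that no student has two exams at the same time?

The cycle Biology-Art-Econ-Music-Civics-Biology has odd length 5, so it cannot be 2-colored; at least 3 time slots are needed.
3 time slots suffice: Algebra=1, Civics=2, Art=2, Music=3, Logic=2, Econ=1, Biology=1. Each listed conflict is separated.

3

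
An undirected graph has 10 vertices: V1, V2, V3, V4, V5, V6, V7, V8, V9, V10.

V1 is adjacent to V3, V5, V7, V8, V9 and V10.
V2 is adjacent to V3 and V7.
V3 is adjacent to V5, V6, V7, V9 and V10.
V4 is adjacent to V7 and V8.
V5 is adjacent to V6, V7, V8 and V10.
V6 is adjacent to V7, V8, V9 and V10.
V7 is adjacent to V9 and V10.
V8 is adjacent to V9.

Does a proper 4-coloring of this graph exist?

No

V1, V3, V5, V7, V10 form a clique, so at least 5 colors are needed.
So 4 colors are not enough.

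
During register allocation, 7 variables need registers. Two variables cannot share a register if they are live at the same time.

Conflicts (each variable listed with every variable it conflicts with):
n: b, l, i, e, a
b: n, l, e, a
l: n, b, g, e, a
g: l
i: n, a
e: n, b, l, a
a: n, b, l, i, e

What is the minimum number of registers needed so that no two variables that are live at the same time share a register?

5

n, b, l, e, a are mutually in conflict, so at least 5 registers are needed.
Using 5 registers: n=2, b=4, l=1, g=2, i=1, e=5, a=3. Each listed conflict is separated.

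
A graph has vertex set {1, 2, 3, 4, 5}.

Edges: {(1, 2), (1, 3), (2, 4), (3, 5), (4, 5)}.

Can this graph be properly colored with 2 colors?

The cycle 2-1-3-5-4-2 has odd length 5, so it cannot be 2-colored; at least 3 colors are needed.
So 2 colors are not enough.

No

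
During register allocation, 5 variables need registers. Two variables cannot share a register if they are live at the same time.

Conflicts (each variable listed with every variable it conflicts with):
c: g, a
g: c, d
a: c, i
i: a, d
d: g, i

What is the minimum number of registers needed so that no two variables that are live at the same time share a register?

3

The cycle g-c-a-i-d-g has odd length 5, so it cannot be 2-colored; at least 3 registers are needed.
A valid assignment using 3 registers: c=2, g=3, a=1, i=2, d=1. No two conflicting variables share a register.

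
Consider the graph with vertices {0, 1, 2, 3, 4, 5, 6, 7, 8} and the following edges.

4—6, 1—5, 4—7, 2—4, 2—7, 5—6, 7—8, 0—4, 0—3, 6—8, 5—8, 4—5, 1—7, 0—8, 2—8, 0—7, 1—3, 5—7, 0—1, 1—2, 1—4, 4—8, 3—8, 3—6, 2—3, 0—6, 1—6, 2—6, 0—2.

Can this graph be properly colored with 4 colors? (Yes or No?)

No

0, 1, 2, 3, 6 form a clique, so at least 5 colors are needed.
So 4 colors are not enough.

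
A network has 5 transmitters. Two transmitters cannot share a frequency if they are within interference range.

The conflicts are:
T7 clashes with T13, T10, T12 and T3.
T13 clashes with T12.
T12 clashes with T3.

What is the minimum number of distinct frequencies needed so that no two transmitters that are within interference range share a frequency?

3

T7, T13, T12 pairwise conflict, so at least 3 frequencies are needed.
Using 3 frequencies: T7=1, T13=3, T10=2, T12=2, T3=3. No two conflicting transmitters share a frequency.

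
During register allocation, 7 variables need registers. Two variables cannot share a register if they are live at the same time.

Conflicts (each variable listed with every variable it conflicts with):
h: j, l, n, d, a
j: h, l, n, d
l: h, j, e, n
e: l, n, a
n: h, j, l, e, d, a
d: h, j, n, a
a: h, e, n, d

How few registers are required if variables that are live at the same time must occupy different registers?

4

h, n, d, a pairwise conflict, so at least 4 registers are needed.
4 registers suffice: register 1 → {n}; register 2 → {h, e}; register 3 → {l, d}; register 4 → {j, a}. Every pair that conflicts lands in different registers.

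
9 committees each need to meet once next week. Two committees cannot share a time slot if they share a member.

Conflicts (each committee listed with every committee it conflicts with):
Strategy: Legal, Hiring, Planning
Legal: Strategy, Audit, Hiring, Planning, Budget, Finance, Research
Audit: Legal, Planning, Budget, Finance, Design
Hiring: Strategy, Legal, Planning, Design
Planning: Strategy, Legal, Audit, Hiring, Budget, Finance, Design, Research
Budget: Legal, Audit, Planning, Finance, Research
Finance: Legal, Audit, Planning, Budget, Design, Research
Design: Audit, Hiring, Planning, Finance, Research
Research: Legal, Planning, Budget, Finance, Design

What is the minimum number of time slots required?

5

Legal, Planning, Budget, Finance, Research all conflict with each other, so at least 5 time slots are needed.
Using 5 time slots: Strategy=4, Legal=2, Audit=5, Hiring=3, Planning=1, Budget=4, Finance=3, Design=2, Research=5. No two conflicting committees share a time slot.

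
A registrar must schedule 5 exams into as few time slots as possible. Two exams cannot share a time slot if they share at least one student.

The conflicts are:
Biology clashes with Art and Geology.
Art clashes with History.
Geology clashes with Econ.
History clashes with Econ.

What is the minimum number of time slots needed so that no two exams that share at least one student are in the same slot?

3

The cycle Art-Biology-Geology-Econ-History-Art has odd length 5, so it cannot be 2-colored; at least 3 time slots are needed.
3 time slots suffice: time slot 1 → {Art, Geology}; time slot 2 → {Biology, Econ}; time slot 3 → {History}. No two conflicting exams share a time slot.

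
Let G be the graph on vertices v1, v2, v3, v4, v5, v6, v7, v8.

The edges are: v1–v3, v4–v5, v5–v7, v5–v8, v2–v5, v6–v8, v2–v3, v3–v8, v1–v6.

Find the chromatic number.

2

v6 and v8 are adjacent, so at least 2 colors are needed.
2 colors suffice: color 1 → {v3, v5, v6}; color 2 → {v1, v2, v4, v7, v8}. Every edge joins two different colors.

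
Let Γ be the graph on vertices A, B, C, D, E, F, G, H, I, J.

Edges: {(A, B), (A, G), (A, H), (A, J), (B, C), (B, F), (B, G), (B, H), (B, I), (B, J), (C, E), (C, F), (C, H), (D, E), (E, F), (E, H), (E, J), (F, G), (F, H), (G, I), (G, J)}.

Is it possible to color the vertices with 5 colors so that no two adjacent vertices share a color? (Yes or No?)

The chromatic number is 4. A, B, G, J form a clique, so at least 4 colors are needed.
4 colors suffice: color 1 → {B, E}; color 2 → {D, G, H}; color 3 → {A, F, I}; color 4 → {C, J}.
Since 5 ≥ 4, a proper 5-coloring certainly exists.

Yes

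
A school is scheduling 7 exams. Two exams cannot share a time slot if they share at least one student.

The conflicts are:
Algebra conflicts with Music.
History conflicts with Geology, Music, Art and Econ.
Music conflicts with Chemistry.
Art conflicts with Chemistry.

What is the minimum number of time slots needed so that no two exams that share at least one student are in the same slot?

History and Geology conflict, so at least 2 time slots are needed.
A valid assignment using 2 time slots: Algebra=1, History=1, Geology=2, Music=2, Art=2, Chemistry=1, Econ=2. Each listed conflict is separated.

2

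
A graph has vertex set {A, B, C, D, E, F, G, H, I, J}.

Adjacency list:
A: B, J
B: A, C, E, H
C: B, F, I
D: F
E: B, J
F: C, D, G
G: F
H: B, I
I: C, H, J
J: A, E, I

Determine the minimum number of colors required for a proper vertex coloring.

3

The cycle J-I-C-B-A-J has odd length 5, so it cannot be 2-colored; at least 3 colors are needed.
One proper 3-coloring: A=green, B=red, C=blue, D=blue, E=green, F=red, G=blue, H=blue, I=red, J=blue. No two adjacent vertices share a color.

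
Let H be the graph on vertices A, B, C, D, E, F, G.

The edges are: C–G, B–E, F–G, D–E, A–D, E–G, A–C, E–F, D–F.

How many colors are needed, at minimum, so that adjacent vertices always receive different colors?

D, E, F are mutually adjacent, so at least 3 colors are needed.
A valid assignment using 3 colors: A=2, B=2, C=1, D=3, E=1, F=2, G=3. No two adjacent vertices share a color.

3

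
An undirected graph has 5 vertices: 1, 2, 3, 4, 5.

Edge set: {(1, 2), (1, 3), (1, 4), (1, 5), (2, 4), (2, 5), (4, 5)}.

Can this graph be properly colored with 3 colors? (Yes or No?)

No

1, 2, 4, 5 form a clique, so at least 4 colors are needed.
So 3 colors are not enough.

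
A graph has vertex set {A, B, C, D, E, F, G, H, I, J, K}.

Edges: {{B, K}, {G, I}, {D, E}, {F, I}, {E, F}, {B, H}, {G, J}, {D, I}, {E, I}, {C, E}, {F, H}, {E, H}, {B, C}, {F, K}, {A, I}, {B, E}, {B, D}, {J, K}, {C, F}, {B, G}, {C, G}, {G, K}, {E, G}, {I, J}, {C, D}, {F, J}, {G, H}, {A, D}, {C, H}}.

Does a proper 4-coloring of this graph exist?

B, C, E, G, H form a clique, so at least 5 colors are needed.
So 4 colors are not enough.

No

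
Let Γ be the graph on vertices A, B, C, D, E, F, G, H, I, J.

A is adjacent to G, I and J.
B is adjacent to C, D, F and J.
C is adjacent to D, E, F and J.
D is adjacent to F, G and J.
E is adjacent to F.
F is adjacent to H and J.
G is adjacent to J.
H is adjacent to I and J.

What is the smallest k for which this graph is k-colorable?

B, C, D, F, J form a clique, so at least 5 colors are needed.
5 colors suffice: A=green, B=purple, C=green, D=yellow, E=red, F=blue, G=blue, H=green, I=red, J=red. Every edge joins two different colors.

5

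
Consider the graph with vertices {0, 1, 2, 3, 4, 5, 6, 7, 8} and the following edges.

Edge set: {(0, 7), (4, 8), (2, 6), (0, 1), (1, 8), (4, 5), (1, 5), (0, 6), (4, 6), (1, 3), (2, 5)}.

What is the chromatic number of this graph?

3

The cycle 0-6-2-5-1-0 has odd length 5, so it cannot be 2-colored; at least 3 colors are needed.
3 colors suffice: color red → {1, 6, 7}; color blue → {0, 3, 5, 8}; color green → {2, 4}. Every edge joins two different colors.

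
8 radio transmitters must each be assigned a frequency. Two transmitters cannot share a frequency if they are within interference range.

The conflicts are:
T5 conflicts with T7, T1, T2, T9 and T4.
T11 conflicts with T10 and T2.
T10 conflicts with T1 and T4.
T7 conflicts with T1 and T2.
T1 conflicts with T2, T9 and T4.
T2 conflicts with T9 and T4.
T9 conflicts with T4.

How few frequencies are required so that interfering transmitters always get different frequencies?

5

T5, T1, T2, T9, T4 pairwise conflict, so at least 5 frequencies are needed.
5 frequencies suffice: frequency 1 → {T11, T1}; frequency 2 → {T10, T2}; frequency 3 → {T7, T4}; frequency 4 → {T5}; frequency 5 → {T9}. Each listed conflict is separated.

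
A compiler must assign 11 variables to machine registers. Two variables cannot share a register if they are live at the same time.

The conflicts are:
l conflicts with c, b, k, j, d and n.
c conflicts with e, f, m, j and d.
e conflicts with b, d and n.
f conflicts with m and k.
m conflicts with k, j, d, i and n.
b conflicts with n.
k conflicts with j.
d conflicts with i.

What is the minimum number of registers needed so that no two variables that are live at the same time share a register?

3

l, c, d are mutually in conflict, so at least 3 registers are needed.
3 registers suffice: register 1 → {l, e, m}; register 2 → {c, k, i, n}; register 3 → {f, b, j, d}. No two conflicting variables share a register.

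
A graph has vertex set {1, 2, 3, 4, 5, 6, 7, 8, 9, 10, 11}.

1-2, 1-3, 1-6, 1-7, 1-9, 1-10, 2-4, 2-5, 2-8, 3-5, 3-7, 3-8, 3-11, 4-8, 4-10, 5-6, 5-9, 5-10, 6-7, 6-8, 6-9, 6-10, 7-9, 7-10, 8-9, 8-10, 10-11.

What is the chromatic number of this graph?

1, 6, 7, 9 form a clique, so at least 4 colors are needed.
4 colors suffice: color red → {2, 3, 9, 10}; color blue → {1, 5, 8, 11}; color green → {4, 6}; color yellow → {7}. Every edge joins two different colors.

4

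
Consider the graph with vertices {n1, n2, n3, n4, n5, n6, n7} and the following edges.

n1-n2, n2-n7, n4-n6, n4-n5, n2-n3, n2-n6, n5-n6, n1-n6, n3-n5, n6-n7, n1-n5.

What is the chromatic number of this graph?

3

n4, n5, n6 are mutually adjacent, so at least 3 colors are needed.
A valid assignment using 3 colors: n1=3, n2=2, n3=1, n4=3, n5=2, n6=1, n7=3. Every edge joins two different colors.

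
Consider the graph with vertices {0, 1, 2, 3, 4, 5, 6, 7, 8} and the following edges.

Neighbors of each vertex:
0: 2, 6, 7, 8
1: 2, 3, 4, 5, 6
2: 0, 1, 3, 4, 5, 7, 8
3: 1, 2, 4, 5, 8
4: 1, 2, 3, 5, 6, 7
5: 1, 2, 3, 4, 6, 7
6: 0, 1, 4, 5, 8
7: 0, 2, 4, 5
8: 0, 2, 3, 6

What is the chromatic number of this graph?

5

1, 2, 3, 4, 5 form a clique, so at least 5 colors are needed.
One proper 5-coloring: 0=c, 1=d, 2=a, 3=e, 4=c, 5=b, 6=a, 7=d, 8=b. Each edge has distinct colors on its endpoints.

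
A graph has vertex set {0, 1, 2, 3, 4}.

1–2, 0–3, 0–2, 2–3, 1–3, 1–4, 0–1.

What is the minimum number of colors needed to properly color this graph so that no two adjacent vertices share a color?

4

0, 1, 2, 3 are pairwise adjacent (a clique of size 4), so at least 4 colors are needed.
4 colors suffice: color a → {1}; color b → {0, 4}; color c → {3}; color d → {2}. Each edge has distinct colors on its endpoints.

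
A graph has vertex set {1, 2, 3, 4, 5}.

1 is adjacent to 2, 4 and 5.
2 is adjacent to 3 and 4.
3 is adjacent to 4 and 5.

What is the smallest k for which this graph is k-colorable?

2, 3, 4 are pairwise adjacent, so at least 3 colors are needed.
3 colors suffice: 1=red, 2=blue, 3=red, 4=green, 5=blue. No two adjacent vertices share a color.

3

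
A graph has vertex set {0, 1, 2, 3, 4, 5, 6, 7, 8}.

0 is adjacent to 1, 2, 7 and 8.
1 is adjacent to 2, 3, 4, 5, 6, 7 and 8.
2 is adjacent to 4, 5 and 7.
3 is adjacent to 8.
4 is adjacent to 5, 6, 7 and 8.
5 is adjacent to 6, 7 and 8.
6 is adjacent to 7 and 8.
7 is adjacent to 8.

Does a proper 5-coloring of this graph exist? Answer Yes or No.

No

1, 4, 5, 6, 7, 8 form a clique, so at least 6 colors are needed.
So 5 colors are not enough.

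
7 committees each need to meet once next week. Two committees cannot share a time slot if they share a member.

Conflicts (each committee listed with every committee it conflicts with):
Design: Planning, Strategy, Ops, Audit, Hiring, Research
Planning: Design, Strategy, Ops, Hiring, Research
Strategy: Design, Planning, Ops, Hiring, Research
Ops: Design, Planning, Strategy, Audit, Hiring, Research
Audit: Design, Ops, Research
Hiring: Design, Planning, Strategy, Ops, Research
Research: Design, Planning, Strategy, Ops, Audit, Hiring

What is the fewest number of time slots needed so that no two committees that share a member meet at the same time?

Design, Planning, Strategy, Ops, Hiring, Research are mutually in conflict, so at least 6 time slots are needed.
Using 6 time slots: Design=2, Planning=6, Strategy=4, Ops=1, Audit=4, Hiring=5, Research=3. No two conflicting committees share a time slot.

6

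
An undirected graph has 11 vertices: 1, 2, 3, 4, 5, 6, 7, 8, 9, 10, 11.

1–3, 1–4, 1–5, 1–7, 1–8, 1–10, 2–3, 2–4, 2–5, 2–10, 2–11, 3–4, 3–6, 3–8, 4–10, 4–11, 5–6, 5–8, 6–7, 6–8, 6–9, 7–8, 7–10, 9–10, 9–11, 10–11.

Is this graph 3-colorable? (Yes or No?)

No

2, 4, 10, 11 are mutually adjacent (a clique of size 4), so at least 4 colors are needed.
So 3 colors are not enough.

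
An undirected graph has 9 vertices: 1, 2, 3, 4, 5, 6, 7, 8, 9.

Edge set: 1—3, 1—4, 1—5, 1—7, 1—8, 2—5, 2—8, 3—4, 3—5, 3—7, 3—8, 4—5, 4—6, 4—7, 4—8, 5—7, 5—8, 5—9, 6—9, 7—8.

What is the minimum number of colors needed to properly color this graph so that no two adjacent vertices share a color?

6

1, 3, 4, 5, 7, 8 are pairwise adjacent (a clique of size 6), so at least 6 colors are needed.
6 colors suffice: color red → {5, 6}; color blue → {2, 4, 9}; color green → {8}; color yellow → {1}; color purple → {7}; color orange → {3}. No two adjacent vertices share a color.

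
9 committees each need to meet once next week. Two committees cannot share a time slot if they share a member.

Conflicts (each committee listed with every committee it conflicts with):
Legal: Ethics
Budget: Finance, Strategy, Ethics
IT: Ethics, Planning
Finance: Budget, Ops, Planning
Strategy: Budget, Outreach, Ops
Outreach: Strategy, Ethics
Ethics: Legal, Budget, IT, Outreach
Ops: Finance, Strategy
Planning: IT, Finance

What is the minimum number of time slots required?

The cycle Finance-Planning-IT-Ethics-Budget-Finance has odd length 5, so it cannot be 2-colored; at least 3 time slots are needed.
A valid assignment using 3 time slots: Legal=2, Budget=2, IT=2, Finance=1, Strategy=1, Outreach=2, Ethics=1, Ops=2, Planning=3. No two conflicting committees share a time slot.

3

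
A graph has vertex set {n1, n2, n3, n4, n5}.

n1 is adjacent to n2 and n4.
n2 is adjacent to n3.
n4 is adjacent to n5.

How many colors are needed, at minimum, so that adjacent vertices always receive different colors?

2

n4 and n5 are adjacent, so at least 2 colors are needed.
2 colors suffice: color 1 → {n2, n4}; color 2 → {n1, n3, n5}. No two adjacent vertices share a color.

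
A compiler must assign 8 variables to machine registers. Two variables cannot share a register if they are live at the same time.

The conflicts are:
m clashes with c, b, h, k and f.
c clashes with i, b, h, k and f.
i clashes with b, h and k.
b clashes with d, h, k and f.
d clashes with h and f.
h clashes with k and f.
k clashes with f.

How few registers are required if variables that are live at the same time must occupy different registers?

6

m, c, b, h, k, f pairwise conflict, so at least 6 registers are needed.
6 registers suffice: m=6, c=3, i=4, b=2, d=3, h=1, k=5, f=4. No two conflicting variables share a register.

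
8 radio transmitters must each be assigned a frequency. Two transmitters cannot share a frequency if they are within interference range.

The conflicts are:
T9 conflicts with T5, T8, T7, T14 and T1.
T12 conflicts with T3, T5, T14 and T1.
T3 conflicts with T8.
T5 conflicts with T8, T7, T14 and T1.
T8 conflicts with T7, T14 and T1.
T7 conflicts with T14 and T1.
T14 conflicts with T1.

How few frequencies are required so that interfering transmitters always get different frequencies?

T9, T5, T8, T7, T14, T1 pairwise conflict, so at least 6 frequencies are needed.
6 frequencies suffice: T9=6, T12=4, T3=1, T5=2, T8=4, T7=5, T14=3, T1=1. Every pair that conflicts lands in different frequencies.

6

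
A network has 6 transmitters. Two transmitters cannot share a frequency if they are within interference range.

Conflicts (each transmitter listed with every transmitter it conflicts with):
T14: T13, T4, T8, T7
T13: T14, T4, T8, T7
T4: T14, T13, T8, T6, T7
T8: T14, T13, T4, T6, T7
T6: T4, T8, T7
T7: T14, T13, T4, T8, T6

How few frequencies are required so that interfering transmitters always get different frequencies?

T14, T13, T4, T8, T7 are mutually in conflict, so at least 5 frequencies are needed.
5 frequencies suffice: frequency 1 → {T4}; frequency 2 → {T8}; frequency 3 → {T7}; frequency 4 → {T14, T6}; frequency 5 → {T13}. Each listed conflict is separated.

5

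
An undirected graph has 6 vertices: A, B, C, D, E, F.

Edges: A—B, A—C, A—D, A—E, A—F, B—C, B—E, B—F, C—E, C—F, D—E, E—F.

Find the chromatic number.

5

A, B, C, E, F are pairwise adjacent (a clique of size 5), so at least 5 colors are needed.
5 colors suffice: A=1, B=3, C=5, D=3, E=2, F=4. Every edge joins two different colors.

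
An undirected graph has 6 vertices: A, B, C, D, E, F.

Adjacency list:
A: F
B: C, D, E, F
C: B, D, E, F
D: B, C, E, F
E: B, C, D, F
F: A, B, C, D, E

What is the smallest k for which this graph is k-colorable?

B, C, D, E, F are mutually adjacent (a clique of size 5), so at least 5 colors are needed.
5 colors suffice: A=2, B=3, C=2, D=4, E=5, F=1. No two adjacent vertices share a color.

5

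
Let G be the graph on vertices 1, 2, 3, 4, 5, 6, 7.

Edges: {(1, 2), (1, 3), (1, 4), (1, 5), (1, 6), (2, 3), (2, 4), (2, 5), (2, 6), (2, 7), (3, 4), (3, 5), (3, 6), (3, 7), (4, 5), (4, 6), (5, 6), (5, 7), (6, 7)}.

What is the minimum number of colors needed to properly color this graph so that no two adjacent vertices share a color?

6

1, 2, 3, 4, 5, 6 are pairwise adjacent (a clique of size 6), so at least 6 colors are needed.
A valid assignment using 6 colors: 1=e, 2=b, 3=c, 4=f, 5=d, 6=a, 7=e. Each edge has distinct colors on its endpoints.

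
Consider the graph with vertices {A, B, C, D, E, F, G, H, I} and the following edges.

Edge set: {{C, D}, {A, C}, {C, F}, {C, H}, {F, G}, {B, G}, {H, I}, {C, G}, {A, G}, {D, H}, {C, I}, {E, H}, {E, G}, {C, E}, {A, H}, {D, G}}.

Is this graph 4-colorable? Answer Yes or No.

The chromatic number is 3. C, F, G are pairwise adjacent, so at least 3 colors are needed.
3 colors suffice: color 1 → {B, C}; color 2 → {G, H}; color 3 → {A, D, E, F, I}.
Since 4 ≥ 3, a proper 4-coloring certainly exists.

Yes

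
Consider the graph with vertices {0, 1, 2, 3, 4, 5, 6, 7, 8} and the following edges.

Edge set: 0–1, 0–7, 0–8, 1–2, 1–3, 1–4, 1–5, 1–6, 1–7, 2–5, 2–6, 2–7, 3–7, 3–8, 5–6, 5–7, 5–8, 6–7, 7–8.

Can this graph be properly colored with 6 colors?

The chromatic number is 5. 1, 2, 5, 6, 7 form a clique, so at least 5 colors are needed.
One proper 5-coloring: 0=green, 1=blue, 2=yellow, 3=green, 4=red, 5=green, 6=purple, 7=red, 8=blue.
Since 6 ≥ 5, a proper 6-coloring certainly exists.

Yes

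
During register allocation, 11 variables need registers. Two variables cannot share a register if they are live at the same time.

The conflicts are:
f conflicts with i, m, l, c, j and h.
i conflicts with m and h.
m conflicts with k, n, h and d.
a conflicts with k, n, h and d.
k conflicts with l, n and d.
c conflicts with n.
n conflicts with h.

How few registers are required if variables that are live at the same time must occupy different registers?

4

f, i, m, h are mutually in conflict, so at least 4 registers are needed.
Using 4 registers: f=2, i=4, m=1, a=1, k=3, l=1, c=1, j=1, n=2, h=3, d=2. No two conflicting variables share a register.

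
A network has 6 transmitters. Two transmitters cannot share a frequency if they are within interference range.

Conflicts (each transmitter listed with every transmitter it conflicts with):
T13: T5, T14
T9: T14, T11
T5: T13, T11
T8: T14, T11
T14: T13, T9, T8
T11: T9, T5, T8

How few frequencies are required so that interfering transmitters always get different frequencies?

The cycle T13-T14-T9-T11-T5-T13 has odd length 5, so it cannot be 2-colored; at least 3 frequencies are needed.
3 frequencies suffice: frequency 1 → {T14, T11}; frequency 2 → {T13, T9, T8}; frequency 3 → {T5}. No two conflicting transmitters share a frequency.

3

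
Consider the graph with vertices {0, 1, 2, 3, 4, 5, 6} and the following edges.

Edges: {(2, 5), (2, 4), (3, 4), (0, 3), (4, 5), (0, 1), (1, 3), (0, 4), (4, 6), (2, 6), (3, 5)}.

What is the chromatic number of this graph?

2, 4, 6 are pairwise adjacent, so at least 3 colors are needed.
A valid assignment using 3 colors: 0=green, 1=red, 2=blue, 3=blue, 4=red, 5=green, 6=green. No two adjacent vertices share a color.

3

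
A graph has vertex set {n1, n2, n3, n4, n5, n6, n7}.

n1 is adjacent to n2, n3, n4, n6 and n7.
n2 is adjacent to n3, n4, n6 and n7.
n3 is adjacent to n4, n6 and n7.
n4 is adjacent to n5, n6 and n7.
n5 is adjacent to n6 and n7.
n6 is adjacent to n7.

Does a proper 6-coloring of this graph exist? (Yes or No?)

Yes

The chromatic number is 6. n1, n2, n3, n4, n6, n7 are mutually adjacent (a clique of size 6), so at least 6 colors are needed.
6 colors suffice: color 1 → {n4}; color 2 → {n7}; color 3 → {n6}; color 4 → {n3, n5}; color 5 → {n1}; color 6 → {n2}.
That is already a proper 6-coloring.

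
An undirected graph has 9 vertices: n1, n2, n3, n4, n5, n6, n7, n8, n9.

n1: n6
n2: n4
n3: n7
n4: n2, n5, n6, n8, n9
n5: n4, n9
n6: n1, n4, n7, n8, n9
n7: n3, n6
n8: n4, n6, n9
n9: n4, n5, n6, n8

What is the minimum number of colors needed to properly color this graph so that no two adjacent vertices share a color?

n4, n6, n8, n9 are pairwise adjacent (a clique of size 4), so at least 4 colors are needed.
4 colors suffice: color 1 → {n1, n4, n7}; color 2 → {n2, n3, n5, n6}; color 3 → {n9}; color 4 → {n8}. Every edge joins two different colors.

4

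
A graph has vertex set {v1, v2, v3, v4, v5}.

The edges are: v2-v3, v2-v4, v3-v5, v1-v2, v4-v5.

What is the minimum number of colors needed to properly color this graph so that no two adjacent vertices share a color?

2

v1 and v2 are adjacent, so at least 2 colors are needed.
A valid assignment using 2 colors: v1=B, v2=R, v3=B, v4=B, v5=R. Every edge joins two different colors.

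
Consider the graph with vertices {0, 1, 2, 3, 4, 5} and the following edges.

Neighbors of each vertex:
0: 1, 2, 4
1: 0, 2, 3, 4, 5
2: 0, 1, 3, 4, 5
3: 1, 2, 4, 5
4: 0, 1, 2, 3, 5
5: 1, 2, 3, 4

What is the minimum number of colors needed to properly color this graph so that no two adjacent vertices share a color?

1, 2, 3, 4, 5 are pairwise adjacent (a clique of size 5), so at least 5 colors are needed.
5 colors suffice: color red → {1}; color blue → {2}; color green → {4}; color yellow → {0, 3}; color purple → {5}. Each edge has distinct colors on its endpoints.

5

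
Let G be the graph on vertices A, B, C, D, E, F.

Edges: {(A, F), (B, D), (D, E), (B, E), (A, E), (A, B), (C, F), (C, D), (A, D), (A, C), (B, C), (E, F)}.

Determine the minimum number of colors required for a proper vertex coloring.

4

A, B, C, D form a clique, so at least 4 colors are needed.
4 colors suffice: A=1, B=4, C=2, D=3, E=2, F=3. Every edge joins two different colors.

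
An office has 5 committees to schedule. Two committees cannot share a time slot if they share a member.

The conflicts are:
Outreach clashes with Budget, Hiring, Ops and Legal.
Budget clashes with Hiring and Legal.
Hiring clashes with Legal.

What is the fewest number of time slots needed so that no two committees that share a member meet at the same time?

4

Outreach, Budget, Hiring, Legal are mutually in conflict, so at least 4 time slots are needed.
4 time slots suffice: time slot 1 → {Outreach}; time slot 2 → {Hiring, Ops}; time slot 3 → {Legal}; time slot 4 → {Budget}. Each listed conflict is separated.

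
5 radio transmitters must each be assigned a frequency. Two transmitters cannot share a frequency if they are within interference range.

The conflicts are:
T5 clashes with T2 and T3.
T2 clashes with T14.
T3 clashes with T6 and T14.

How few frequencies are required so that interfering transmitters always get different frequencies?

2

T2 and T14 conflict, so at least 2 frequencies are needed.
2 frequencies suffice: frequency 1 → {T2, T3}; frequency 2 → {T5, T6, T14}. Each listed conflict is separated.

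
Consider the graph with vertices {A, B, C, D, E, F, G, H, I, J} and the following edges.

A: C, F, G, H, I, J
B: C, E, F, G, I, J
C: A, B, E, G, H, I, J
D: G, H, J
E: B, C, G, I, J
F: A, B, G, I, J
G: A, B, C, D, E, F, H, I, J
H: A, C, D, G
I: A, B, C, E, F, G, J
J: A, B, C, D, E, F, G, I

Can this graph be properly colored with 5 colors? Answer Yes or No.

No

B, C, E, G, I, J form a clique, so at least 6 colors are needed.
So 5 colors are not enough.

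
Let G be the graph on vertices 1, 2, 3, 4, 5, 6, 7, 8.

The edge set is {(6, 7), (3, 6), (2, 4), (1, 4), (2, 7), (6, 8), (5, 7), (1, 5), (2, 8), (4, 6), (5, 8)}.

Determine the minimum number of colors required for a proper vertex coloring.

3

The cycle 4-2-8-5-1-4 has odd length 5, so it cannot be 2-colored; at least 3 colors are needed.
One proper 3-coloring: 1=c, 2=a, 3=b, 4=b, 5=a, 6=a, 7=b, 8=b. Every edge joins two different colors.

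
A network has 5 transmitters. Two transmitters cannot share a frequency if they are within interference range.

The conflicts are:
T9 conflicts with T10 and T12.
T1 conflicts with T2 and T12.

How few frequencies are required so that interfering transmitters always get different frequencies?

2

T9 and T12 conflict, so at least 2 frequencies are needed.
2 frequencies suffice: frequency 1 → {T10, T2, T12}; frequency 2 → {T9, T1}. Each listed conflict is separated.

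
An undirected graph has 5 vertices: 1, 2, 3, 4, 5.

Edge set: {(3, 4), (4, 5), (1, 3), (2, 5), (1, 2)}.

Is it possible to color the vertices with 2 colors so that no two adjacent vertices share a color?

No

The cycle 1-3-4-5-2-1 has odd length 5, so it cannot be 2-colored; at least 3 colors are needed.
So 2 colors are not enough.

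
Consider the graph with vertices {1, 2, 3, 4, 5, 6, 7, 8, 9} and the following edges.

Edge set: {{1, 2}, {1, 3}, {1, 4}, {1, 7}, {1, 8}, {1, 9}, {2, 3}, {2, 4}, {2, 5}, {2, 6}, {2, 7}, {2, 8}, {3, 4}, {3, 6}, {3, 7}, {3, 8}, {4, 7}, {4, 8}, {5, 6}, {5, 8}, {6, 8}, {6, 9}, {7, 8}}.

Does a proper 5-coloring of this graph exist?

No

1, 2, 3, 4, 7, 8 form a clique, so at least 6 colors are needed.
So 5 colors are not enough.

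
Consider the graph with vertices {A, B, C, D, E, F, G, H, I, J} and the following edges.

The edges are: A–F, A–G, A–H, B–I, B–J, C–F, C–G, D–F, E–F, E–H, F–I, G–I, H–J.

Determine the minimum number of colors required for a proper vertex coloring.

2

A and G are adjacent, so at least 2 colors are needed.
2 colors suffice: color 1 → {B, F, G, H}; color 2 → {A, C, D, E, I, J}. Each edge has distinct colors on its endpoints.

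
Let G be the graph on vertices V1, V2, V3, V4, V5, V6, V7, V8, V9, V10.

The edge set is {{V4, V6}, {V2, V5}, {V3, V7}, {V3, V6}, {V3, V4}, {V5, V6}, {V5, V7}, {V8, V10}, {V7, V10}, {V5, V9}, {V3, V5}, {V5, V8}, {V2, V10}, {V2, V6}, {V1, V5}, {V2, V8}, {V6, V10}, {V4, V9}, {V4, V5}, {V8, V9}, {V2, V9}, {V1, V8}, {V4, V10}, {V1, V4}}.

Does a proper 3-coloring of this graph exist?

No

V3, V4, V5, V6 are mutually adjacent (a clique of size 4), so at least 4 colors are needed.
So 3 colors are not enough.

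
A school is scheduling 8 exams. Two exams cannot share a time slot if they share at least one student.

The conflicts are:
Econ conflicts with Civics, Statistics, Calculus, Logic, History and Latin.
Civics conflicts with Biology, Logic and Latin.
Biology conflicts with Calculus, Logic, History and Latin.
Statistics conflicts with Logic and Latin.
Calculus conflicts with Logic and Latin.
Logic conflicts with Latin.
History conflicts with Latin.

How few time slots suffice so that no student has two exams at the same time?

4

Biology, Calculus, Logic, Latin pairwise conflict, so at least 4 time slots are needed.
4 time slots suffice: time slot 1 → {Latin}; time slot 2 → {Logic, History}; time slot 3 → {Econ, Biology}; time slot 4 → {Civics, Statistics, Calculus}. Every pair that conflicts lands in different time slots.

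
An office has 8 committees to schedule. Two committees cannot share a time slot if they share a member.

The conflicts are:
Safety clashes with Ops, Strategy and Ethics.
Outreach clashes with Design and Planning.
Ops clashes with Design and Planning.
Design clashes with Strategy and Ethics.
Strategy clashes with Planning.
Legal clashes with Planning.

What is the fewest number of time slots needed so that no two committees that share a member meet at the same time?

Legal and Planning conflict, so at least 2 time slots are needed.
2 time slots suffice: time slot 1 → {Safety, Design, Planning}; time slot 2 → {Outreach, Ops, Strategy, Legal, Ethics}. Each listed conflict is separated.

2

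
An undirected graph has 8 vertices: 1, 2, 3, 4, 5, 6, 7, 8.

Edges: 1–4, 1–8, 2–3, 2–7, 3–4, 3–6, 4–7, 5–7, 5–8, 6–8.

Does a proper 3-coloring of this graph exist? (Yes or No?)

The chromatic number is 3. The cycle 8-6-3-4-1-8 has odd length 5, so it cannot be 2-colored; at least 3 colors are needed.
3 colors suffice: color red → {3, 7, 8}; color blue → {2, 4, 5, 6}; color green → {1}.
That is already a proper 3-coloring.

Yes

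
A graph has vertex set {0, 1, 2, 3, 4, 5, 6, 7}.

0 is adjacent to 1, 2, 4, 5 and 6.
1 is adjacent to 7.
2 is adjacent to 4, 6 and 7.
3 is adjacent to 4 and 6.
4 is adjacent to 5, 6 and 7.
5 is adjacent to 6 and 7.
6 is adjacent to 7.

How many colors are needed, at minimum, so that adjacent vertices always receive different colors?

4, 5, 6, 7 form a clique, so at least 4 colors are needed.
4 colors suffice: color a → {1, 6}; color b → {4}; color c → {0, 3, 7}; color d → {2, 5}. Every edge joins two different colors.

4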